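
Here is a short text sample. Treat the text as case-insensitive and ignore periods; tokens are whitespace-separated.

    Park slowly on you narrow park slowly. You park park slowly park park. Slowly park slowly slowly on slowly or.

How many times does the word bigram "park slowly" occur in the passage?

Scanning the 19 overlapping bigram windows for "park slowly":
  position 1–2: park slowly
  position 6–7: park slowly
  position 10–11: park slowly
  position 13–14: park slowly
  position 15–16: park slowly

5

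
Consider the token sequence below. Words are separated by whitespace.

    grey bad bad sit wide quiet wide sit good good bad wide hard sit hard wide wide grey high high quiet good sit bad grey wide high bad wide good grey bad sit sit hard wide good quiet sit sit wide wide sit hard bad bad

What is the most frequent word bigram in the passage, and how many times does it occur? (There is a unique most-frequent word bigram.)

"sit hard", 3 times

Bigram frequencies (highest first):
  sit hard: 3
  grey bad: 2
  bad bad: 2
  bad sit: 2
  sit wide: 2
  wide sit: 2
  … (27 more, each ≤ 2)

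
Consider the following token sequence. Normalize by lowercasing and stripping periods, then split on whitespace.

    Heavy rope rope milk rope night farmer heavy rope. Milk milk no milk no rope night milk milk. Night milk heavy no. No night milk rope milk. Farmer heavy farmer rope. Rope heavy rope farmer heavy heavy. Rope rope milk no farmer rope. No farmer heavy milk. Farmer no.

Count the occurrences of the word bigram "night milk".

Scanning the 48 overlapping bigram windows for "night milk":
  position 16–17: night milk
  position 19–20: night milk
  position 24–25: night milk

3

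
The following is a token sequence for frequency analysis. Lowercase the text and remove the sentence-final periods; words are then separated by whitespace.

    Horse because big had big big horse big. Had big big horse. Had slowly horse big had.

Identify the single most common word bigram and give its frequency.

"big had", 3 times

Bigram frequencies (highest first):
  big had: 3
  had big: 2
  big big: 2
  big horse: 2
  horse big: 2
  horse because: 1
  … (4 more, each ≤ 1)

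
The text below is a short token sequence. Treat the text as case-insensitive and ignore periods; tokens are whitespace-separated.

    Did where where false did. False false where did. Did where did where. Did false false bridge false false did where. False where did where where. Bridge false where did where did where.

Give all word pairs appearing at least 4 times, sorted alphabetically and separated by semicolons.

did where; where did

Bigram counts meeting the condition (at least 4 times):
  did where: 7
  where did: 6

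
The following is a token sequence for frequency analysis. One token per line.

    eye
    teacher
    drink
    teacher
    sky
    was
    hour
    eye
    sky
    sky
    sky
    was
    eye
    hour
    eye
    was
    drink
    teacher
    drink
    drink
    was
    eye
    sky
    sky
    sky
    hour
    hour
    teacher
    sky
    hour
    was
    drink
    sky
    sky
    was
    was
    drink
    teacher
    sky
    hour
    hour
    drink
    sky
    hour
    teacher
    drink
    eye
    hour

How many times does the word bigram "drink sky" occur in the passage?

2

Scanning the 47 overlapping bigram windows for "drink sky":
  position 32–33: drink sky
  position 42–43: drink sky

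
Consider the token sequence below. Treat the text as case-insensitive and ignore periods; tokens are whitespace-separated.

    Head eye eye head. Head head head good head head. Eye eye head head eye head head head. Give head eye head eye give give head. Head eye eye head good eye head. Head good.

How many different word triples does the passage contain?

35 tokens → 33 trigram windows in total.
Repeated trigrams (each contributes count−1 duplicates):
  eye head head: 4
  eye eye head: 3
  head eye eye: 3
  head head eye: 3
  head head head: 3
  head eye head: 2
  head head good: 2
13 duplicate windows → 33 − 13 = 20 distinct.

20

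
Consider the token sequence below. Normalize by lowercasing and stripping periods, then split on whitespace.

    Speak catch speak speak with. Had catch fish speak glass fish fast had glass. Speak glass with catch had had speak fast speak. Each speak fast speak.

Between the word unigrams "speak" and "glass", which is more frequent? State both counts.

"speak": 9 occurrences
"glass": 3 occurrences

"speak" (9 vs 3)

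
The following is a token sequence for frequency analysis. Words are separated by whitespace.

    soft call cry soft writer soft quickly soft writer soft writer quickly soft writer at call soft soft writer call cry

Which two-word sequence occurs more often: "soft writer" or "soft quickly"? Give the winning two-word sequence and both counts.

"soft writer" (5 vs 1)

"soft writer": 5 occurrences
"soft quickly": 1 occurrence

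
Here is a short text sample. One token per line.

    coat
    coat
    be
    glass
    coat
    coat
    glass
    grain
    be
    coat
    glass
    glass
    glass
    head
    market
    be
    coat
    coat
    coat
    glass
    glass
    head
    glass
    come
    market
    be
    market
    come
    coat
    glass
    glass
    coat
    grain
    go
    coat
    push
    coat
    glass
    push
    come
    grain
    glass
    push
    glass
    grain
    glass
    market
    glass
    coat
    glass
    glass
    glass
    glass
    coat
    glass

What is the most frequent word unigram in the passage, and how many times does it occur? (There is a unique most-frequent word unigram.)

Unigram frequencies (highest first):
  glass: 20
  coat: 14
  be: 4
  grain: 4
  market: 4
  come: 3
  … (3 more, each ≤ 3)

"glass", 20 times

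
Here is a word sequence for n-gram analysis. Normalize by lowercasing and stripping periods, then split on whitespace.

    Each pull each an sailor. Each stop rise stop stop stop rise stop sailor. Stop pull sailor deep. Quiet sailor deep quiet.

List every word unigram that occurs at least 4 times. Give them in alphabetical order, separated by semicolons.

sailor; stop

Unigram counts meeting the condition (at least 4 times):
  sailor: 4
  stop: 6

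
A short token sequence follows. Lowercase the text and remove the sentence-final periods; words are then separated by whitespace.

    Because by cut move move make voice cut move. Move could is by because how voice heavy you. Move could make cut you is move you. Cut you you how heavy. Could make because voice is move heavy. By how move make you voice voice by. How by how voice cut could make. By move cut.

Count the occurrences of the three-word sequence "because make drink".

Scanning the 54 overlapping trigram windows for "because make drink":
  (none found)

0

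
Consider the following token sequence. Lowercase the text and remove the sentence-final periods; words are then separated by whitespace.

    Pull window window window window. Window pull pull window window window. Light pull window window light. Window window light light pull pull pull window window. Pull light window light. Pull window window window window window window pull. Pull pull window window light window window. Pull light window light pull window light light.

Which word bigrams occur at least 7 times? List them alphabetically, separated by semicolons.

pull window; window light; window window

Bigram counts meeting the condition (at least 7 times):
  pull window: 7
  window light: 7
  window window: 16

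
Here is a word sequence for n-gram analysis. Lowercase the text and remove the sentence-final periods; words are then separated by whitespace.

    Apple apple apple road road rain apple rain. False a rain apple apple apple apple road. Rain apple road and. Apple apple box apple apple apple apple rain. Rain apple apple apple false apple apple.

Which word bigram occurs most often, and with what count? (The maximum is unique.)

"apple apple", 12 times

Bigram frequencies (highest first):
  apple apple: 12
  rain apple: 4
  apple road: 3
  road rain: 2
  apple rain: 2
  road road: 1
  … (10 more, each ≤ 1)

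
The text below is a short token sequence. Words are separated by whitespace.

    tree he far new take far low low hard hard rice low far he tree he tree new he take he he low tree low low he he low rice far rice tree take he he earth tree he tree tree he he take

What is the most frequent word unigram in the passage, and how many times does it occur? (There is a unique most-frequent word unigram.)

Unigram frequencies (highest first):
  he: 13
  tree: 8
  low: 7
  far: 4
  take: 4
  rice: 3
  … (3 more, each ≤ 2)

"he", 13 times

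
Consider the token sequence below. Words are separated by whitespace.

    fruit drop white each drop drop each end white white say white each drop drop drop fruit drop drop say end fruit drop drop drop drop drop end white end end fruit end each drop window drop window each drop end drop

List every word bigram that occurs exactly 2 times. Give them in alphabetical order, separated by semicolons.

drop end; drop window; end fruit; end white; white each

Bigram counts meeting the condition (exactly 2 times):
  drop end: 2
  drop window: 2
  end fruit: 2
  end white: 2
  white each: 2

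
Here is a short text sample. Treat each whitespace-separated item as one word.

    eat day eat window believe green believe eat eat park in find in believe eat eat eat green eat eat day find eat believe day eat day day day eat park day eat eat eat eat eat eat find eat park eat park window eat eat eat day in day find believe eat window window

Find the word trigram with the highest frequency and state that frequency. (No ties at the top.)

"eat eat eat", 6 times

Trigram frequencies (highest first):
  eat eat eat: 6
  believe eat eat: 2
  eat eat day: 2
  eat day eat: 1
  day eat window: 1
  eat window believe: 1
  … (40 more, each ≤ 1)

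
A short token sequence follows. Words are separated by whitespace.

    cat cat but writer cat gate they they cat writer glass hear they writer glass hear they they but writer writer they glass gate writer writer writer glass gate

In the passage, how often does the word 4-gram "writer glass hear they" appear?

2

Scanning the 26 overlapping 4-gram windows for "writer glass hear they":
  position 10–13: writer glass hear they
  position 14–17: writer glass hear they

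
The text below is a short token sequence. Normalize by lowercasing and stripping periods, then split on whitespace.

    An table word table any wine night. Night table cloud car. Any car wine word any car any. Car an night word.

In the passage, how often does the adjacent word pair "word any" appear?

1

Scanning the 21 overlapping bigram windows for "word any":
  position 15–16: word any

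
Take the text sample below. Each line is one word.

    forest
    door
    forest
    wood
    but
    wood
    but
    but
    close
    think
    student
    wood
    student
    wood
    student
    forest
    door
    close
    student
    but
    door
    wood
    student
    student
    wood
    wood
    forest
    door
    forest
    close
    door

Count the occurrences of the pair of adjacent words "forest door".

3

Scanning the 30 overlapping bigram windows for "forest door":
  position 1–2: forest door
  position 16–17: forest door
  position 27–28: forest door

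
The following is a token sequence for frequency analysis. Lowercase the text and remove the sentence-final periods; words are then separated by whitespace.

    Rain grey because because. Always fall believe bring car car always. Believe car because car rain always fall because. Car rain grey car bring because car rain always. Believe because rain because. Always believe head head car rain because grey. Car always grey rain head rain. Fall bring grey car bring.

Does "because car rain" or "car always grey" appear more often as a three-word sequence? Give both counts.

"because car rain" (3 vs 1)

"because car rain": 3 occurrences
"car always grey": 1 occurrence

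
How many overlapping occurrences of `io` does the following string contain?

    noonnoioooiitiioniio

3

Sliding a length-2 window over the 20 characters (19 positions):
  position 7–8: io
  position 15–16: io
  position 19–20: io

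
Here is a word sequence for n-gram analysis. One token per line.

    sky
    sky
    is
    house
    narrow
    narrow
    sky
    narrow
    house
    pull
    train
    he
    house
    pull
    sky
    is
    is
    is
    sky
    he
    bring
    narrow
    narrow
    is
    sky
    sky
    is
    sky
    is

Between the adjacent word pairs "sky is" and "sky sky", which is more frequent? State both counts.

"sky is": 4 occurrences
"sky sky": 2 occurrences

"sky is" (4 vs 2)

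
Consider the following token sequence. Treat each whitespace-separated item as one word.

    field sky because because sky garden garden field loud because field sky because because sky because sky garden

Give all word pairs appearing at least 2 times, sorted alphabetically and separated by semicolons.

because because; because sky; field sky; sky because; sky garden

Bigram counts meeting the condition (at least 2 times):
  because because: 2
  because sky: 3
  field sky: 2
  sky because: 3
  sky garden: 2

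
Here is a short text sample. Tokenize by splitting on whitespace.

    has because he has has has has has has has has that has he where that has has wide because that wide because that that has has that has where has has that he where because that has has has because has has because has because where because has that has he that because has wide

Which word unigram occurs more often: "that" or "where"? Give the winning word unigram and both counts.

"that": 10 occurrences
"where": 4 occurrences

"that" (10 vs 4)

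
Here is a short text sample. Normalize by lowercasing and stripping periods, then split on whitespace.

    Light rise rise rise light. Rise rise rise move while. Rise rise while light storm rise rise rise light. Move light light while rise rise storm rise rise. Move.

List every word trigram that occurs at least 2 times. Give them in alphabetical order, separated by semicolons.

light rise rise; rise rise light; rise rise move; rise rise rise; storm rise rise; while rise rise

Trigram counts meeting the condition (at least 2 times):
  light rise rise: 2
  rise rise light: 2
  rise rise move: 2
  rise rise rise: 3
  storm rise rise: 2
  while rise rise: 2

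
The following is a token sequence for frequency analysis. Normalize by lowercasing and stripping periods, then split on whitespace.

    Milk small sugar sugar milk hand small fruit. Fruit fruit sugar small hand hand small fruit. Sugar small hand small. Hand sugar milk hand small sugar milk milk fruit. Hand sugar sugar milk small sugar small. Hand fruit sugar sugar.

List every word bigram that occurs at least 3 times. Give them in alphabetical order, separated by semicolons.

fruit sugar; hand small; small hand; small sugar; sugar milk; sugar small; sugar sugar

Bigram counts meeting the condition (at least 3 times):
  fruit sugar: 3
  hand small: 4
  small hand: 4
  small sugar: 3
  sugar milk: 4
  sugar small: 3
  sugar sugar: 3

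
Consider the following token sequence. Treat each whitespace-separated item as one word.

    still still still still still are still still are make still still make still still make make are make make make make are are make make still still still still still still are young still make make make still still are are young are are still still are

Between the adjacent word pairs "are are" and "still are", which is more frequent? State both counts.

"still are" (5 vs 3)

"are are": 3 occurrences
"still are": 5 occurrences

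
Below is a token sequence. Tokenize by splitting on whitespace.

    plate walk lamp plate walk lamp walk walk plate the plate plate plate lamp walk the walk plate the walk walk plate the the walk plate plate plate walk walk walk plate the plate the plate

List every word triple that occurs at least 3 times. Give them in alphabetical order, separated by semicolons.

plate the plate; walk plate the; walk walk plate

Trigram counts meeting the condition (at least 3 times):
  plate the plate: 3
  walk plate the: 4
  walk walk plate: 3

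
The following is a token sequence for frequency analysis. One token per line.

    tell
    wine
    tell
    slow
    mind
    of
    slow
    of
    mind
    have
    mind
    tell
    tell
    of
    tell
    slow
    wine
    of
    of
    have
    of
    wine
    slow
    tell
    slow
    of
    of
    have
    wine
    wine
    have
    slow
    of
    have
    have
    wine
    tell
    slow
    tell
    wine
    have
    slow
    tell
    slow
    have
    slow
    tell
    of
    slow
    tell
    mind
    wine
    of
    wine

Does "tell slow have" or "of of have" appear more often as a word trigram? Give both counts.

"tell slow have": 1 occurrence
"of of have": 2 occurrences

"of of have" (2 vs 1)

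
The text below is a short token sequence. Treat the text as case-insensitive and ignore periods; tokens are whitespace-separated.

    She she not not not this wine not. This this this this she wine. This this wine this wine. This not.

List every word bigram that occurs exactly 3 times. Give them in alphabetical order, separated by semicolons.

Bigram counts meeting the condition (exactly 3 times):
  this wine: 3
  wine this: 3

this wine; wine this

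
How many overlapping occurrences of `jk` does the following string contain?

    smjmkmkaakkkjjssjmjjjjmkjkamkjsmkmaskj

1

Sliding a length-2 window over the 38 characters (37 positions):
  position 25–26: jk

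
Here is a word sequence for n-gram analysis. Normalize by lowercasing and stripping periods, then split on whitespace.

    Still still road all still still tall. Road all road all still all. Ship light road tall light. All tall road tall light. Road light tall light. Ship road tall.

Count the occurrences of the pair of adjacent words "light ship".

1

Scanning the 29 overlapping bigram windows for "light ship":
  position 27–28: light ship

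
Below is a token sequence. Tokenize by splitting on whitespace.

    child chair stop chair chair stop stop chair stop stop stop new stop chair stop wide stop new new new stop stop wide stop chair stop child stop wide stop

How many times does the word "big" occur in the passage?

0

Scanning the 30 tokens for "big":
  (none found)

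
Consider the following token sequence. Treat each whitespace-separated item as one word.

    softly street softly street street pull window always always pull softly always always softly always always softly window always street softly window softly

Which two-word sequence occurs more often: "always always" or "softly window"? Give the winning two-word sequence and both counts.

"always always": 3 occurrences
"softly window": 2 occurrences

"always always" (3 vs 2)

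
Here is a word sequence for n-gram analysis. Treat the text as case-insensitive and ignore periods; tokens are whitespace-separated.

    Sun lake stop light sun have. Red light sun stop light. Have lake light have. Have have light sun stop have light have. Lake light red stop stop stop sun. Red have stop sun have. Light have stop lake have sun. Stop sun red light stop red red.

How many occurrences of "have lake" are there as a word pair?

Scanning the 47 overlapping bigram windows for "have lake":
  position 12–13: have lake
  position 23–24: have lake

2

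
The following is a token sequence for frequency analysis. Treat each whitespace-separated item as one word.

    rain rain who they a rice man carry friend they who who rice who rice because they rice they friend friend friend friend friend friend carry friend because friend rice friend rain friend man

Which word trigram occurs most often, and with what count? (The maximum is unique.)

Trigram frequencies (highest first):
  friend friend friend: 4
  rain rain who: 1
  rain who they: 1
  who they a: 1
  they a rice: 1
  a rice man: 1
  … (23 more, each ≤ 1)

"friend friend friend", 4 times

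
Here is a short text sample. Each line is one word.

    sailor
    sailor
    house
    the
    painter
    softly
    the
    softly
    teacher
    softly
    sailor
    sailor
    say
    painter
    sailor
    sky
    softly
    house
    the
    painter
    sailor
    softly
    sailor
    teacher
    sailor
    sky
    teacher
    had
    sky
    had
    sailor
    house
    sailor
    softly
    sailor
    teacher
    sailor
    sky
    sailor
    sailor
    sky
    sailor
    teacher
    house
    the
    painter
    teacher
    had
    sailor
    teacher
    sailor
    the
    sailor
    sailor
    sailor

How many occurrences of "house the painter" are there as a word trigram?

Scanning the 53 overlapping trigram windows for "house the painter":
  position 3–5: house the painter
  position 18–20: house the painter
  position 44–46: house the painter

3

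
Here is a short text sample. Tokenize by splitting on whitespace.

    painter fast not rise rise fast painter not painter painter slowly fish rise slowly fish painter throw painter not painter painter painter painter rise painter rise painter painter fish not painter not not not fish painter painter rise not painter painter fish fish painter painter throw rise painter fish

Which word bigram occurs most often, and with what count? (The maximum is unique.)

"painter painter", 8 times

Bigram frequencies (highest first):
  painter painter: 8
  not painter: 4
  painter not: 3
  fish painter: 3
  painter rise: 3
  rise painter: 3
  … (19 more, each ≤ 3)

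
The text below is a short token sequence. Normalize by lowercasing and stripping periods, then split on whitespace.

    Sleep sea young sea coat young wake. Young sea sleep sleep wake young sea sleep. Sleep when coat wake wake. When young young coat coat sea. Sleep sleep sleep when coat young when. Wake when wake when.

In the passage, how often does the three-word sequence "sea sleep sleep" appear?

Scanning the 35 overlapping trigram windows for "sea sleep sleep":
  position 9–11: sea sleep sleep
  position 14–16: sea sleep sleep
  position 26–28: sea sleep sleep

3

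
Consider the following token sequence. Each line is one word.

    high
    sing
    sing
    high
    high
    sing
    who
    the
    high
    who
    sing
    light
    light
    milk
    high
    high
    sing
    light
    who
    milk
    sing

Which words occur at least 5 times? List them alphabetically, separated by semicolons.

high; sing

Unigram counts meeting the condition (at least 5 times):
  high: 6
  sing: 6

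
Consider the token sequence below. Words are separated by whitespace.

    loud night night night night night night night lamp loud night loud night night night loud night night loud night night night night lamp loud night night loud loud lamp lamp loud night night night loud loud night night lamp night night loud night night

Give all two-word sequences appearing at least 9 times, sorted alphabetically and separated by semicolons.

loud night; night night

Bigram counts meeting the condition (at least 9 times):
  loud night: 9
  night night: 18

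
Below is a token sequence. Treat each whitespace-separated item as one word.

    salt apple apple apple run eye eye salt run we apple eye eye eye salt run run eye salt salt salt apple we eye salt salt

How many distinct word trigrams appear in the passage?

21

26 tokens → 24 trigram windows in total.
Repeated trigrams (each contributes count−1 duplicates):
  eye eye salt: 2
  eye salt run: 2
  eye salt salt: 2
3 duplicate windows → 24 − 3 = 21 distinct.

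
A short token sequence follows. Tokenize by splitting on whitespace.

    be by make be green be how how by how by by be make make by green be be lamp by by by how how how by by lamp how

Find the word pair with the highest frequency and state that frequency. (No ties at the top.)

"by by", 4 times

Bigram frequencies (highest first):
  by by: 4
  how how: 3
  how by: 3
  green be: 2
  by how: 2
  be by: 1
  … (14 more, each ≤ 1)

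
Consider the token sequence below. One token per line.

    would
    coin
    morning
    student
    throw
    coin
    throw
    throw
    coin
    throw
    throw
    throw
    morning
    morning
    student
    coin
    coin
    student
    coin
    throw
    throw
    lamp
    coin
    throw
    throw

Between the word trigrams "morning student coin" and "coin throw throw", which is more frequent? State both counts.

"morning student coin": 1 occurrence
"coin throw throw": 4 occurrences

"coin throw throw" (4 vs 1)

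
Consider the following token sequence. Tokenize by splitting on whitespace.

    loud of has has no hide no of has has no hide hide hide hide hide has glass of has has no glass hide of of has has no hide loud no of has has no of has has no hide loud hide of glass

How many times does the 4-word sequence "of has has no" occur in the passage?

6

Scanning the 42 overlapping 4-gram windows for "of has has no":
  position 2–5: of has has no
  position 8–11: of has has no
  position 19–22: of has has no
  position 26–29: of has has no
  position 33–36: of has has no
  position 37–40: of has has no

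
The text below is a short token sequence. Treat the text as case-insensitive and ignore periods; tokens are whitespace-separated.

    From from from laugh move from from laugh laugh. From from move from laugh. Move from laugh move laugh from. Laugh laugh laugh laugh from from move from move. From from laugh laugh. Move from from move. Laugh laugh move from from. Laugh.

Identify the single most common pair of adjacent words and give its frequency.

Bigram frequencies (highest first):
  from from: 8
  from laugh: 7
  move from: 7
  laugh laugh: 6
  laugh move: 5
  from move: 4
  … (2 more, each ≤ 3)

"from from", 8 times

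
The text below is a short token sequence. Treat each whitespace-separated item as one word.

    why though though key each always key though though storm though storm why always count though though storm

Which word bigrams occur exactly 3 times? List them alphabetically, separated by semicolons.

Bigram counts meeting the condition (exactly 3 times):
  though storm: 3
  though though: 3

though storm; though though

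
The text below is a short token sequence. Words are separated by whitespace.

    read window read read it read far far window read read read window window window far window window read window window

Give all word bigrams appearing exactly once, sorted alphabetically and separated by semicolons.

far far; it read; read far; read it; window far

Bigram counts meeting the condition (exactly once):
  far far: 1
  it read: 1
  read far: 1
  read it: 1
  window far: 1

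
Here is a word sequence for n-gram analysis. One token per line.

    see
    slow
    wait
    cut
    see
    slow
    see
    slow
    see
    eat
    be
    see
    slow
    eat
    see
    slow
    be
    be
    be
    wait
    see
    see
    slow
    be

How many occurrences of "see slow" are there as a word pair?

6

Scanning the 23 overlapping bigram windows for "see slow":
  position 1–2: see slow
  position 5–6: see slow
  position 7–8: see slow
  position 12–13: see slow
  position 15–16: see slow
  position 22–23: see slow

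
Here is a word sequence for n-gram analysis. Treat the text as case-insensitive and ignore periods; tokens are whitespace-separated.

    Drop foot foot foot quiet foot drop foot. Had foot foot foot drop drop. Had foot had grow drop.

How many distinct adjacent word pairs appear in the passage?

19 tokens → 18 bigram windows in total.
Repeated bigrams (each contributes count−1 duplicates):
  foot foot: 4
  drop foot: 2
  foot drop: 2
  foot had: 2
  had foot: 2
7 duplicate windows → 18 − 7 = 11 distinct.

11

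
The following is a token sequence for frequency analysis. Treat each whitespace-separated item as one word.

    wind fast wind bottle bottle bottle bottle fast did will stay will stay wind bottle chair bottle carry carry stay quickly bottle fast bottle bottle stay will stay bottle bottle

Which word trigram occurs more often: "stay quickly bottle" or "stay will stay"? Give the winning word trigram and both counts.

"stay quickly bottle": 1 occurrence
"stay will stay": 2 occurrences

"stay will stay" (2 vs 1)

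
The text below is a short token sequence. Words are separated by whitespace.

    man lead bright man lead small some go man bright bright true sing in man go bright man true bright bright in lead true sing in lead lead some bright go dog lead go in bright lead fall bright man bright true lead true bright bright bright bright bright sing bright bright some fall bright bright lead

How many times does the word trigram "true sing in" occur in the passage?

2

Scanning the 55 overlapping trigram windows for "true sing in":
  position 12–14: true sing in
  position 24–26: true sing in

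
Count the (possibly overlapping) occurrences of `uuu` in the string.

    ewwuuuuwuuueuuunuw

Sliding a length-3 window over the 18 characters (16 positions):
  position 4–6: uuu
  position 5–7: uuu
  position 9–11: uuu
  position 13–15: uuu

4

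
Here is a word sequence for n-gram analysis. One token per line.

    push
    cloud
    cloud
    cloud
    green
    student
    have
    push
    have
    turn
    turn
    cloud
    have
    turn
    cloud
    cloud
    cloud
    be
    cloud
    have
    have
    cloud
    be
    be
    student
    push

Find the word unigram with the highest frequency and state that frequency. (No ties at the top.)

"cloud", 9 times

Unigram frequencies (highest first):
  cloud: 9
  have: 5
  push: 3
  turn: 3
  be: 3
  student: 2
  … (1 more, each ≤ 1)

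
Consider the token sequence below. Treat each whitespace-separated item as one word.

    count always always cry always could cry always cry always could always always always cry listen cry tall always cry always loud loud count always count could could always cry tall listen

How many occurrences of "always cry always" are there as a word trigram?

Scanning the 30 overlapping trigram windows for "always cry always":
  position 3–5: always cry always
  position 8–10: always cry always
  position 19–21: always cry always

3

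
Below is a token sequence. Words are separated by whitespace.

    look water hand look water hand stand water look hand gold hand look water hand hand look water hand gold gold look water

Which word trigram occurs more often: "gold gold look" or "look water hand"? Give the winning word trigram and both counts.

"gold gold look": 1 occurrence
"look water hand": 4 occurrences

"look water hand" (4 vs 1)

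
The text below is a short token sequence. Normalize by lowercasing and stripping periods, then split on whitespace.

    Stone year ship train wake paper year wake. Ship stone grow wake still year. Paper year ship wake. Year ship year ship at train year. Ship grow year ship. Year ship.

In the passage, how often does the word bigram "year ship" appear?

Scanning the 30 overlapping bigram windows for "year ship":
  position 2–3: year ship
  position 16–17: year ship
  position 19–20: year ship
  position 21–22: year ship
  position 25–26: year ship
  position 28–29: year ship
  position 30–31: year ship

7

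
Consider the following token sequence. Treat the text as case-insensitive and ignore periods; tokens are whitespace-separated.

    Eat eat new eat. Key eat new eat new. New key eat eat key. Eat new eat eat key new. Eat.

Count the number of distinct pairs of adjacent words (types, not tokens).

8

21 tokens → 20 bigram windows in total.
Repeated bigrams (each contributes count−1 duplicates):
  eat new: 4
  new eat: 4
  eat eat: 3
  eat key: 3
  key eat: 3
12 duplicate windows → 20 − 12 = 8 distinct.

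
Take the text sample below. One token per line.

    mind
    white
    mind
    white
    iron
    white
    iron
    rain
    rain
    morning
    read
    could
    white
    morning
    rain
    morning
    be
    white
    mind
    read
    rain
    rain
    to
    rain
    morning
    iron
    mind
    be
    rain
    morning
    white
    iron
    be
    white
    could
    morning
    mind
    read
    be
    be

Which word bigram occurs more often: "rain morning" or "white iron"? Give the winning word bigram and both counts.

"rain morning": 4 occurrences
"white iron": 3 occurrences

"rain morning" (4 vs 3)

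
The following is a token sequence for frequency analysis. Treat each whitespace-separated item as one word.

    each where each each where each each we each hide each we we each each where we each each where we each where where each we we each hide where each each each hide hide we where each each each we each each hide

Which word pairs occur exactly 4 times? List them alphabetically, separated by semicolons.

each hide; each we

Bigram counts meeting the condition (exactly 4 times):
  each hide: 4
  each we: 4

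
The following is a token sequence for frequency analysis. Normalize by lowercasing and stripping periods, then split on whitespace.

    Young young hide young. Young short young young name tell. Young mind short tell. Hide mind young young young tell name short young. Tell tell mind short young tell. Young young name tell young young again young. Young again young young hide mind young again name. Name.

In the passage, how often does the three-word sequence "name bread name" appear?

Scanning the 45 overlapping trigram windows for "name bread name":
  (none found)

0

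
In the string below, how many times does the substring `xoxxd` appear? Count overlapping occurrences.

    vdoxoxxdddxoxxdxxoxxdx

Sliding a length-5 window over the 22 characters (18 positions):
  position 4–8: xoxxd
  position 11–15: xoxxd
  position 17–21: xoxxd

3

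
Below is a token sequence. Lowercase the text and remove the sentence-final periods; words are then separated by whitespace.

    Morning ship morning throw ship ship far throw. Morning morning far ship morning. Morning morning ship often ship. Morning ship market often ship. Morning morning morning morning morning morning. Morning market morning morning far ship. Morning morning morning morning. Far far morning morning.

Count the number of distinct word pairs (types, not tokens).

43 tokens → 42 bigram windows in total.
Repeated bigrams (each contributes count−1 duplicates):
  morning morning: 14
  ship morning: 5
  morning far: 3
  morning ship: 3
  far ship: 2
  often ship: 2
23 duplicate windows → 42 − 23 = 19 distinct.

19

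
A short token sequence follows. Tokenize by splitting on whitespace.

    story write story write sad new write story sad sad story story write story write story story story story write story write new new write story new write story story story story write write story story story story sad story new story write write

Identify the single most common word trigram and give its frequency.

"story story story", 6 times

Trigram frequencies (highest first):
  story story story: 6
  story write story: 4
  write story write: 3
  new write story: 3
  story story write: 3
  write story story: 3
  … (19 more, each ≤ 2)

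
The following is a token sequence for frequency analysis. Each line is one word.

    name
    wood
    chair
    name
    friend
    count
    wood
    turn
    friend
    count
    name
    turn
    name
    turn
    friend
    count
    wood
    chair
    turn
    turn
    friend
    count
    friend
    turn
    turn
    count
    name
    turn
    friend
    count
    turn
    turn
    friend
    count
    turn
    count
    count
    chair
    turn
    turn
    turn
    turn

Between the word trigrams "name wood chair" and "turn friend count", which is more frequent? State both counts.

"turn friend count" (5 vs 1)

"name wood chair": 1 occurrence
"turn friend count": 5 occurrences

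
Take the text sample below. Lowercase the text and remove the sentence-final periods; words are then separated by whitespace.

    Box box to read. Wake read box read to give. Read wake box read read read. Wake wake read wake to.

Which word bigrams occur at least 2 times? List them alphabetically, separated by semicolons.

box read; read read; read wake; wake read

Bigram counts meeting the condition (at least 2 times):
  box read: 2
  read read: 2
  read wake: 4
  wake read: 2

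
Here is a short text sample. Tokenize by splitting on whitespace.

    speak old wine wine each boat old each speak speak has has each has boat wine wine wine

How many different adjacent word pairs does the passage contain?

18 tokens → 17 bigram windows in total.
Repeated bigrams (each contributes count−1 duplicates):
  wine wine: 3
2 duplicate windows → 17 − 2 = 15 distinct.

15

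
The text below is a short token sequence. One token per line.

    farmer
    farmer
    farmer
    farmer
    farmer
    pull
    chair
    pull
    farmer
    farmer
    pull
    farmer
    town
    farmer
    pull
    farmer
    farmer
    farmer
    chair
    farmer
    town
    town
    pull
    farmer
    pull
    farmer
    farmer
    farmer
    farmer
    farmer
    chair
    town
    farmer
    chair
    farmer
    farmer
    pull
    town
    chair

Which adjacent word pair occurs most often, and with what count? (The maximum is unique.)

Bigram frequencies (highest first):
  farmer farmer: 12
  farmer pull: 5
  pull farmer: 5
  farmer chair: 3
  farmer town: 2
  town farmer: 2
  … (8 more, each ≤ 2)

"farmer farmer", 12 times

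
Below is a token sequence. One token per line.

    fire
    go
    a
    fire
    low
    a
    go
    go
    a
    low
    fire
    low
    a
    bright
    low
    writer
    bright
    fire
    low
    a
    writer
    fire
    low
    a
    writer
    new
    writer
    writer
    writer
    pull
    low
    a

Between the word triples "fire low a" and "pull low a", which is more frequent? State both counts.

"fire low a" (4 vs 1)

"fire low a": 4 occurrences
"pull low a": 1 occurrence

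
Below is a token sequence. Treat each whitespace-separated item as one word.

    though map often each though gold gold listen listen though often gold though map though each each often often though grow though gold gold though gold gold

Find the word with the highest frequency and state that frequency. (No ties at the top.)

"though", 8 times

Unigram frequencies (highest first):
  though: 8
  gold: 7
  often: 4
  each: 3
  map: 2
  listen: 2
  … (1 more, each ≤ 1)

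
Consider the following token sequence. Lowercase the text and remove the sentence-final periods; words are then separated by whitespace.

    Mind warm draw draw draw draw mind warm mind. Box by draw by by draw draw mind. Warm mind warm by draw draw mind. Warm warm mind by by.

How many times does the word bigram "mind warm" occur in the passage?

Scanning the 28 overlapping bigram windows for "mind warm":
  position 1–2: mind warm
  position 7–8: mind warm
  position 17–18: mind warm
  position 19–20: mind warm
  position 24–25: mind warm

5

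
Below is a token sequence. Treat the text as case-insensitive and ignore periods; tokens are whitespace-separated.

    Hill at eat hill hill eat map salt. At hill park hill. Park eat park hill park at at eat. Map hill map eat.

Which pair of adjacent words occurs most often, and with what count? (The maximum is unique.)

"hill park", 3 times

Bigram frequencies (highest first):
  hill park: 3
  at eat: 2
  eat map: 2
  park hill: 2
  hill at: 1
  eat hill: 1
  … (12 more, each ≤ 1)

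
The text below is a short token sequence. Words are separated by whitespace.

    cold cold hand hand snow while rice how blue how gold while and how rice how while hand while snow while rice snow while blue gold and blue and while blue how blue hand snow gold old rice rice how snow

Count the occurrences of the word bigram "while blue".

Scanning the 40 overlapping bigram windows for "while blue":
  position 24–25: while blue
  position 30–31: while blue

2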